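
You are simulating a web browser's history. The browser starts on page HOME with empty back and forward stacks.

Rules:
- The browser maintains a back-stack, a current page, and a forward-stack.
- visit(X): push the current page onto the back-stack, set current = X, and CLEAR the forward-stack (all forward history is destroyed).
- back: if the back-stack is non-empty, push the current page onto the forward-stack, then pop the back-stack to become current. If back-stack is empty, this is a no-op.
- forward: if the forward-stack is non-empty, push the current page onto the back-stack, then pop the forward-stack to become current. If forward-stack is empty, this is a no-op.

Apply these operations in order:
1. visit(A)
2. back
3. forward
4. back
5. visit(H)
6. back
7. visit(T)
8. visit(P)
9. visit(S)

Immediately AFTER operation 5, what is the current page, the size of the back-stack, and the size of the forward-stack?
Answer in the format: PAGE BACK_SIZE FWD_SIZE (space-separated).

After 1 (visit(A)): cur=A back=1 fwd=0
After 2 (back): cur=HOME back=0 fwd=1
After 3 (forward): cur=A back=1 fwd=0
After 4 (back): cur=HOME back=0 fwd=1
After 5 (visit(H)): cur=H back=1 fwd=0

H 1 0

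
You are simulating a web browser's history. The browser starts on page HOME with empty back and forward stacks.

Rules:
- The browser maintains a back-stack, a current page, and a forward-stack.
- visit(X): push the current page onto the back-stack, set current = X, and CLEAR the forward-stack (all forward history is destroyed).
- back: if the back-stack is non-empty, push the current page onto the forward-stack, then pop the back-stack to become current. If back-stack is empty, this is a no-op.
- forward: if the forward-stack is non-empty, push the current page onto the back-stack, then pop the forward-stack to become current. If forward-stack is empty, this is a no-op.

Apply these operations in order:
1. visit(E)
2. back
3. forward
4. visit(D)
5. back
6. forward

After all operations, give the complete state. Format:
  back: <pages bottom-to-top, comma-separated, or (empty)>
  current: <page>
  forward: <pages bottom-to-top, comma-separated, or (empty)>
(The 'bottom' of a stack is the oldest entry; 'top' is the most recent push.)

Answer: back: HOME,E
current: D
forward: (empty)

Derivation:
After 1 (visit(E)): cur=E back=1 fwd=0
After 2 (back): cur=HOME back=0 fwd=1
After 3 (forward): cur=E back=1 fwd=0
After 4 (visit(D)): cur=D back=2 fwd=0
After 5 (back): cur=E back=1 fwd=1
After 6 (forward): cur=D back=2 fwd=0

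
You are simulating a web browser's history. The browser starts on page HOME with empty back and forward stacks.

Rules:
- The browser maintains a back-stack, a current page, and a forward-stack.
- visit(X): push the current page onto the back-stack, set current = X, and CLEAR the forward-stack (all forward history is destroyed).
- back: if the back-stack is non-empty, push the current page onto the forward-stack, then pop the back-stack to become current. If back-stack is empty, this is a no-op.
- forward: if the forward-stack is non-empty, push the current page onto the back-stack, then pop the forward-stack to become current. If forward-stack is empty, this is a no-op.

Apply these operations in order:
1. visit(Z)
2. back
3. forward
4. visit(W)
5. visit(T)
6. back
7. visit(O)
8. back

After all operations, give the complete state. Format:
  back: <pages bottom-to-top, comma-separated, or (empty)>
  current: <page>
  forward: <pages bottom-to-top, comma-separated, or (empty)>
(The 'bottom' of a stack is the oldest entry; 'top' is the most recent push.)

After 1 (visit(Z)): cur=Z back=1 fwd=0
After 2 (back): cur=HOME back=0 fwd=1
After 3 (forward): cur=Z back=1 fwd=0
After 4 (visit(W)): cur=W back=2 fwd=0
After 5 (visit(T)): cur=T back=3 fwd=0
After 6 (back): cur=W back=2 fwd=1
After 7 (visit(O)): cur=O back=3 fwd=0
After 8 (back): cur=W back=2 fwd=1

Answer: back: HOME,Z
current: W
forward: O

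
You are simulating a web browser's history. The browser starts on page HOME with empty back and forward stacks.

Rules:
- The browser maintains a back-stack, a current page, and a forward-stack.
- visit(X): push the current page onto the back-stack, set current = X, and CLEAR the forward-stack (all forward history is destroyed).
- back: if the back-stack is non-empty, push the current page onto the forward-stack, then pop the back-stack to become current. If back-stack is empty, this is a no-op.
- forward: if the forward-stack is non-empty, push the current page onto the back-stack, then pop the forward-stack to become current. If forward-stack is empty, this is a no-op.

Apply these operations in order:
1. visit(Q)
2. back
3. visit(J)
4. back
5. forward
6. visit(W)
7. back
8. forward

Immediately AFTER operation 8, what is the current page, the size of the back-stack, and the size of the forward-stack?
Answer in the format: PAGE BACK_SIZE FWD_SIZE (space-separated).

After 1 (visit(Q)): cur=Q back=1 fwd=0
After 2 (back): cur=HOME back=0 fwd=1
After 3 (visit(J)): cur=J back=1 fwd=0
After 4 (back): cur=HOME back=0 fwd=1
After 5 (forward): cur=J back=1 fwd=0
After 6 (visit(W)): cur=W back=2 fwd=0
After 7 (back): cur=J back=1 fwd=1
After 8 (forward): cur=W back=2 fwd=0

W 2 0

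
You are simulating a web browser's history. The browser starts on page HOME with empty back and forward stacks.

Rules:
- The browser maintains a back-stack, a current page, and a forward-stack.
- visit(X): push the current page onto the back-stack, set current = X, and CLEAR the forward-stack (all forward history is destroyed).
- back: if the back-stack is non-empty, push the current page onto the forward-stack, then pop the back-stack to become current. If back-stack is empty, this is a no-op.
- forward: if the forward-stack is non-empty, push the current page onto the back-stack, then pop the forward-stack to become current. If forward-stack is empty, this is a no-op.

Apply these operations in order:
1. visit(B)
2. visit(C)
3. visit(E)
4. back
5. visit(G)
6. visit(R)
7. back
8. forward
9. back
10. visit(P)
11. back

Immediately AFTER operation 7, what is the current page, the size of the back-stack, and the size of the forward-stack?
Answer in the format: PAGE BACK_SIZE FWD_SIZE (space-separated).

After 1 (visit(B)): cur=B back=1 fwd=0
After 2 (visit(C)): cur=C back=2 fwd=0
After 3 (visit(E)): cur=E back=3 fwd=0
After 4 (back): cur=C back=2 fwd=1
After 5 (visit(G)): cur=G back=3 fwd=0
After 6 (visit(R)): cur=R back=4 fwd=0
After 7 (back): cur=G back=3 fwd=1

G 3 1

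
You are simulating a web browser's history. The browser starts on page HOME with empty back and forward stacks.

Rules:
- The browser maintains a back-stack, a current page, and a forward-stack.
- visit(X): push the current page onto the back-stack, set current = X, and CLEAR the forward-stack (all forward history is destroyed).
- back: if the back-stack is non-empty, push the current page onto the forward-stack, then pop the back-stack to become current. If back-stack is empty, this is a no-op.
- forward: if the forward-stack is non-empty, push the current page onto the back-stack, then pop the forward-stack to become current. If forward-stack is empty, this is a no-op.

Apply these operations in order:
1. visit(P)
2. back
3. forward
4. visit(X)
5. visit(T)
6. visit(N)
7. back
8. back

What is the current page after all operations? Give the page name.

After 1 (visit(P)): cur=P back=1 fwd=0
After 2 (back): cur=HOME back=0 fwd=1
After 3 (forward): cur=P back=1 fwd=0
After 4 (visit(X)): cur=X back=2 fwd=0
After 5 (visit(T)): cur=T back=3 fwd=0
After 6 (visit(N)): cur=N back=4 fwd=0
After 7 (back): cur=T back=3 fwd=1
After 8 (back): cur=X back=2 fwd=2

Answer: X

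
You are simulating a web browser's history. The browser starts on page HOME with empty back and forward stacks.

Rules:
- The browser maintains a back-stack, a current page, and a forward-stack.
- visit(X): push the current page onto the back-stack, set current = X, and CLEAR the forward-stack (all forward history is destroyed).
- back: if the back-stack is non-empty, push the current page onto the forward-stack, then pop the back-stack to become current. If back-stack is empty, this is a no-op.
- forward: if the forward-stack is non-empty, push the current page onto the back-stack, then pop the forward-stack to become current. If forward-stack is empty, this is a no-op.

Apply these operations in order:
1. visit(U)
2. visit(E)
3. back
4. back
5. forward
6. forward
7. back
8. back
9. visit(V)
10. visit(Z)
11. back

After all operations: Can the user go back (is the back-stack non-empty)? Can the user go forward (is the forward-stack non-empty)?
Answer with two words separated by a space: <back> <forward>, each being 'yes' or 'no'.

After 1 (visit(U)): cur=U back=1 fwd=0
After 2 (visit(E)): cur=E back=2 fwd=0
After 3 (back): cur=U back=1 fwd=1
After 4 (back): cur=HOME back=0 fwd=2
After 5 (forward): cur=U back=1 fwd=1
After 6 (forward): cur=E back=2 fwd=0
After 7 (back): cur=U back=1 fwd=1
After 8 (back): cur=HOME back=0 fwd=2
After 9 (visit(V)): cur=V back=1 fwd=0
After 10 (visit(Z)): cur=Z back=2 fwd=0
After 11 (back): cur=V back=1 fwd=1

Answer: yes yes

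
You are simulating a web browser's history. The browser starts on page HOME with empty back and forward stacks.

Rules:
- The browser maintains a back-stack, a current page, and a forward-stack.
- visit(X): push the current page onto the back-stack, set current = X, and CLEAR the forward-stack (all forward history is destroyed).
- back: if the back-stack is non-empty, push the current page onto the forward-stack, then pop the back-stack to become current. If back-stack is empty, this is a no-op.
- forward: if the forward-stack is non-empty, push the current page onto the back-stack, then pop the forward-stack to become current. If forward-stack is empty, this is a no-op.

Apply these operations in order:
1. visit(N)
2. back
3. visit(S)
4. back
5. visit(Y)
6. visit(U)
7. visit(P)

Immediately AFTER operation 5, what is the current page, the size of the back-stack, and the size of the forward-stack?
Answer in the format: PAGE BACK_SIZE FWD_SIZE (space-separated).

After 1 (visit(N)): cur=N back=1 fwd=0
After 2 (back): cur=HOME back=0 fwd=1
After 3 (visit(S)): cur=S back=1 fwd=0
After 4 (back): cur=HOME back=0 fwd=1
After 5 (visit(Y)): cur=Y back=1 fwd=0

Y 1 0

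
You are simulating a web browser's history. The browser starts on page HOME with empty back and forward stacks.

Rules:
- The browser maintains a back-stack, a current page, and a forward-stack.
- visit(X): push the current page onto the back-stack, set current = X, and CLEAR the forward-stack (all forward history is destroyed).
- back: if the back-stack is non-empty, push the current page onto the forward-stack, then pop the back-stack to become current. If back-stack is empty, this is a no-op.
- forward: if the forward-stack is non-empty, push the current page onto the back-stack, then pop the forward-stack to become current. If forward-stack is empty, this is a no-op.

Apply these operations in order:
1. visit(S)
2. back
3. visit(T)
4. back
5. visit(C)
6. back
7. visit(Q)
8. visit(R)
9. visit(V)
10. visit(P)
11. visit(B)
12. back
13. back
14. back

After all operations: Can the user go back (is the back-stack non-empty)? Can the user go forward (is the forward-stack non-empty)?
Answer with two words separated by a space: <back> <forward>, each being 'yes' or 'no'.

Answer: yes yes

Derivation:
After 1 (visit(S)): cur=S back=1 fwd=0
After 2 (back): cur=HOME back=0 fwd=1
After 3 (visit(T)): cur=T back=1 fwd=0
After 4 (back): cur=HOME back=0 fwd=1
After 5 (visit(C)): cur=C back=1 fwd=0
After 6 (back): cur=HOME back=0 fwd=1
After 7 (visit(Q)): cur=Q back=1 fwd=0
After 8 (visit(R)): cur=R back=2 fwd=0
After 9 (visit(V)): cur=V back=3 fwd=0
After 10 (visit(P)): cur=P back=4 fwd=0
After 11 (visit(B)): cur=B back=5 fwd=0
After 12 (back): cur=P back=4 fwd=1
After 13 (back): cur=V back=3 fwd=2
After 14 (back): cur=R back=2 fwd=3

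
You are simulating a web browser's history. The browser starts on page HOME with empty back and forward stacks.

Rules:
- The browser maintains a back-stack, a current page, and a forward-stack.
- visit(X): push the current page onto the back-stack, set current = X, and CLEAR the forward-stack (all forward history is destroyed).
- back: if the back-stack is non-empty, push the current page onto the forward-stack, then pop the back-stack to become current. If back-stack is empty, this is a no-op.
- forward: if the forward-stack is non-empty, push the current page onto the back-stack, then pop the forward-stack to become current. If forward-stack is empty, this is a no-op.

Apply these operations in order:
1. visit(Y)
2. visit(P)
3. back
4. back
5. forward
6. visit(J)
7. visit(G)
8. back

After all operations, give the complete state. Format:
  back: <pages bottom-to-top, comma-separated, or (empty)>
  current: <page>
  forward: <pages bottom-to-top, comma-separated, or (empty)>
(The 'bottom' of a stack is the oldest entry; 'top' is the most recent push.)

Answer: back: HOME,Y
current: J
forward: G

Derivation:
After 1 (visit(Y)): cur=Y back=1 fwd=0
After 2 (visit(P)): cur=P back=2 fwd=0
After 3 (back): cur=Y back=1 fwd=1
After 4 (back): cur=HOME back=0 fwd=2
After 5 (forward): cur=Y back=1 fwd=1
After 6 (visit(J)): cur=J back=2 fwd=0
After 7 (visit(G)): cur=G back=3 fwd=0
After 8 (back): cur=J back=2 fwd=1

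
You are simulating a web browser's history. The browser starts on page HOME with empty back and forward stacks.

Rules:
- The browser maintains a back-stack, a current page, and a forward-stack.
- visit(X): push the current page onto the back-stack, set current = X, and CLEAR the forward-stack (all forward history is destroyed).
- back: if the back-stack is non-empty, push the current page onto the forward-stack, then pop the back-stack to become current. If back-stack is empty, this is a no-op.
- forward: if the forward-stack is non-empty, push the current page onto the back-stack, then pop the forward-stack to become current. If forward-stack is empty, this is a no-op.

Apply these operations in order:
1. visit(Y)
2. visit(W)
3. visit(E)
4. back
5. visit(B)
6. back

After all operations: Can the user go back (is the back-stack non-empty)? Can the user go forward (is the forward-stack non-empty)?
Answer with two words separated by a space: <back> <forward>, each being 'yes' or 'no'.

After 1 (visit(Y)): cur=Y back=1 fwd=0
After 2 (visit(W)): cur=W back=2 fwd=0
After 3 (visit(E)): cur=E back=3 fwd=0
After 4 (back): cur=W back=2 fwd=1
After 5 (visit(B)): cur=B back=3 fwd=0
After 6 (back): cur=W back=2 fwd=1

Answer: yes yes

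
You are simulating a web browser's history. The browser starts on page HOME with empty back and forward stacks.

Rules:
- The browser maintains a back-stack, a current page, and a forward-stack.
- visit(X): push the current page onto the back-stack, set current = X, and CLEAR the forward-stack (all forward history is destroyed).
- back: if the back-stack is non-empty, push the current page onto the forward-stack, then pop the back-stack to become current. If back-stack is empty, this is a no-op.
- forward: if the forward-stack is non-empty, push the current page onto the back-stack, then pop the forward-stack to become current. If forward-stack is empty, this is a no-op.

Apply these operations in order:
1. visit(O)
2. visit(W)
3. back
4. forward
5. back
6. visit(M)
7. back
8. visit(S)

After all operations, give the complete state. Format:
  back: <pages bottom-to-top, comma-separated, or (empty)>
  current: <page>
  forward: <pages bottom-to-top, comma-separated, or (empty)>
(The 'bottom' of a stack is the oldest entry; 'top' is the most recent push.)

Answer: back: HOME,O
current: S
forward: (empty)

Derivation:
After 1 (visit(O)): cur=O back=1 fwd=0
After 2 (visit(W)): cur=W back=2 fwd=0
After 3 (back): cur=O back=1 fwd=1
After 4 (forward): cur=W back=2 fwd=0
After 5 (back): cur=O back=1 fwd=1
After 6 (visit(M)): cur=M back=2 fwd=0
After 7 (back): cur=O back=1 fwd=1
After 8 (visit(S)): cur=S back=2 fwd=0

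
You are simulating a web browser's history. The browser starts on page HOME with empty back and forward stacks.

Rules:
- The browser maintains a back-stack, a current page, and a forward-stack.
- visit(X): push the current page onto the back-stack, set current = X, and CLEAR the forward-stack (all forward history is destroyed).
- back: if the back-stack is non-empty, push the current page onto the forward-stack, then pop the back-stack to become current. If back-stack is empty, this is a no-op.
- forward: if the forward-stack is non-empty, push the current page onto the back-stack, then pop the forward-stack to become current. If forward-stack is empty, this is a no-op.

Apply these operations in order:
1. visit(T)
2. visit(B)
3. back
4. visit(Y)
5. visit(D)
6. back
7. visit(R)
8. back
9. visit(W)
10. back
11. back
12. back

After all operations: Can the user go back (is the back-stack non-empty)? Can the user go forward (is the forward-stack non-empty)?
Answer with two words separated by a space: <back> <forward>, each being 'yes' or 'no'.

After 1 (visit(T)): cur=T back=1 fwd=0
After 2 (visit(B)): cur=B back=2 fwd=0
After 3 (back): cur=T back=1 fwd=1
After 4 (visit(Y)): cur=Y back=2 fwd=0
After 5 (visit(D)): cur=D back=3 fwd=0
After 6 (back): cur=Y back=2 fwd=1
After 7 (visit(R)): cur=R back=3 fwd=0
After 8 (back): cur=Y back=2 fwd=1
After 9 (visit(W)): cur=W back=3 fwd=0
After 10 (back): cur=Y back=2 fwd=1
After 11 (back): cur=T back=1 fwd=2
After 12 (back): cur=HOME back=0 fwd=3

Answer: no yes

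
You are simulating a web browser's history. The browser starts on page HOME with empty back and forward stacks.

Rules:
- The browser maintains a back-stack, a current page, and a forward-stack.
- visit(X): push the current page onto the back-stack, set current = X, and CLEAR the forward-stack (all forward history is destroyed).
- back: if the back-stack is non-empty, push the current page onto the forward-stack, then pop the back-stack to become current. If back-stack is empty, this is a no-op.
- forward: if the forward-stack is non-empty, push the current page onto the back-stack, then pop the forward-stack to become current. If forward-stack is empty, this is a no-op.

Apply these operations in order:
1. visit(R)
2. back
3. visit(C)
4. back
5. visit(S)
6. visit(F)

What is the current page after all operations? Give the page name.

Answer: F

Derivation:
After 1 (visit(R)): cur=R back=1 fwd=0
After 2 (back): cur=HOME back=0 fwd=1
After 3 (visit(C)): cur=C back=1 fwd=0
After 4 (back): cur=HOME back=0 fwd=1
After 5 (visit(S)): cur=S back=1 fwd=0
After 6 (visit(F)): cur=F back=2 fwd=0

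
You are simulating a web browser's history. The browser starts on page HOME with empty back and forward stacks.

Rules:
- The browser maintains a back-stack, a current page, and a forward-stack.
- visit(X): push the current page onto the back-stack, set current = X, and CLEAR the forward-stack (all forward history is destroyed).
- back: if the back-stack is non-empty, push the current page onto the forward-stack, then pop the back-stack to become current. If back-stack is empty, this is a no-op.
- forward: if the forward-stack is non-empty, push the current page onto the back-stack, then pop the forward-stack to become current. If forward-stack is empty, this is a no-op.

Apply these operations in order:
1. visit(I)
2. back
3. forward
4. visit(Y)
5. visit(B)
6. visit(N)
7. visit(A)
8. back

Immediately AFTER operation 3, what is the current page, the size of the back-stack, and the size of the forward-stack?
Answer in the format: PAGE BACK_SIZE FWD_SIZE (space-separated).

After 1 (visit(I)): cur=I back=1 fwd=0
After 2 (back): cur=HOME back=0 fwd=1
After 3 (forward): cur=I back=1 fwd=0

I 1 0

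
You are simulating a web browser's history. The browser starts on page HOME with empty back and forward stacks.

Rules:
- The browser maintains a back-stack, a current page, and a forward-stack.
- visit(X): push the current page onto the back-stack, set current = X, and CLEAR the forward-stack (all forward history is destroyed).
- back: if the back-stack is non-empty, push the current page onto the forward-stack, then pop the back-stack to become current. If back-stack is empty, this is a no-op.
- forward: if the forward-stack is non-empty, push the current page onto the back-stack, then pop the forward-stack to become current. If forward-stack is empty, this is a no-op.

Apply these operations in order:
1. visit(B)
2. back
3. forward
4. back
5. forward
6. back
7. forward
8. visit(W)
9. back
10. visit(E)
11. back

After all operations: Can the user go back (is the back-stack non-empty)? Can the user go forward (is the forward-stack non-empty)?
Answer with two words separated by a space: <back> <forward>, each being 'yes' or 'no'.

Answer: yes yes

Derivation:
After 1 (visit(B)): cur=B back=1 fwd=0
After 2 (back): cur=HOME back=0 fwd=1
After 3 (forward): cur=B back=1 fwd=0
After 4 (back): cur=HOME back=0 fwd=1
After 5 (forward): cur=B back=1 fwd=0
After 6 (back): cur=HOME back=0 fwd=1
After 7 (forward): cur=B back=1 fwd=0
After 8 (visit(W)): cur=W back=2 fwd=0
After 9 (back): cur=B back=1 fwd=1
After 10 (visit(E)): cur=E back=2 fwd=0
After 11 (back): cur=B back=1 fwd=1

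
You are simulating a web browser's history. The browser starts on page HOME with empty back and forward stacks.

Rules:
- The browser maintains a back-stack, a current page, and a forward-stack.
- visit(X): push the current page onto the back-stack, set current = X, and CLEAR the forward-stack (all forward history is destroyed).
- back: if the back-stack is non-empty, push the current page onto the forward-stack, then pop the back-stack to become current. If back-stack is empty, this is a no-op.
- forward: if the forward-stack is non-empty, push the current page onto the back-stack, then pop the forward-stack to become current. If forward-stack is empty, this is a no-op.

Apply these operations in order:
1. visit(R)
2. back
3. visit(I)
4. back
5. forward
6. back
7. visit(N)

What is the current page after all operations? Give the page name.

Answer: N

Derivation:
After 1 (visit(R)): cur=R back=1 fwd=0
After 2 (back): cur=HOME back=0 fwd=1
After 3 (visit(I)): cur=I back=1 fwd=0
After 4 (back): cur=HOME back=0 fwd=1
After 5 (forward): cur=I back=1 fwd=0
After 6 (back): cur=HOME back=0 fwd=1
After 7 (visit(N)): cur=N back=1 fwd=0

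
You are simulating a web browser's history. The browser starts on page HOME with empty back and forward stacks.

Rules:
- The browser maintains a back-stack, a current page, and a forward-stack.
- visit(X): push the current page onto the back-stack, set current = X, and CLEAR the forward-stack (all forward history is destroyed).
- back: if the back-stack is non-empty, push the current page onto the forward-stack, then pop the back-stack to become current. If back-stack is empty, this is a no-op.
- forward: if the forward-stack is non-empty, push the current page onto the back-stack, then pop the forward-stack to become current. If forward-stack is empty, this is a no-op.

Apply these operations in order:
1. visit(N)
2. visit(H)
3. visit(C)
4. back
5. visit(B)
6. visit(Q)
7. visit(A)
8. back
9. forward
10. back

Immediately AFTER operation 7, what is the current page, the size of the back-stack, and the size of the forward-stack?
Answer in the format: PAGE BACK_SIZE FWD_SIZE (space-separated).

After 1 (visit(N)): cur=N back=1 fwd=0
After 2 (visit(H)): cur=H back=2 fwd=0
After 3 (visit(C)): cur=C back=3 fwd=0
After 4 (back): cur=H back=2 fwd=1
After 5 (visit(B)): cur=B back=3 fwd=0
After 6 (visit(Q)): cur=Q back=4 fwd=0
After 7 (visit(A)): cur=A back=5 fwd=0

A 5 0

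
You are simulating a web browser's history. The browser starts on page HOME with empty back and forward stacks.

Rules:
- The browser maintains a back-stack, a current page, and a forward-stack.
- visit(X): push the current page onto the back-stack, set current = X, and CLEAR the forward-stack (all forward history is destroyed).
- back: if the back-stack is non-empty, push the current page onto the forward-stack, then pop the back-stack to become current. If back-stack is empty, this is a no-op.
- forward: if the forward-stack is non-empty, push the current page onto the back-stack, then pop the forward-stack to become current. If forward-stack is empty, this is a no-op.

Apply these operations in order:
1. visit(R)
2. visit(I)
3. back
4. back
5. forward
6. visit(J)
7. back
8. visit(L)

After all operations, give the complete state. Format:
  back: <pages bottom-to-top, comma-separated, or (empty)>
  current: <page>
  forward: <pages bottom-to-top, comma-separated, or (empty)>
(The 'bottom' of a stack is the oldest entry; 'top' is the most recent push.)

After 1 (visit(R)): cur=R back=1 fwd=0
After 2 (visit(I)): cur=I back=2 fwd=0
After 3 (back): cur=R back=1 fwd=1
After 4 (back): cur=HOME back=0 fwd=2
After 5 (forward): cur=R back=1 fwd=1
After 6 (visit(J)): cur=J back=2 fwd=0
After 7 (back): cur=R back=1 fwd=1
After 8 (visit(L)): cur=L back=2 fwd=0

Answer: back: HOME,R
current: L
forward: (empty)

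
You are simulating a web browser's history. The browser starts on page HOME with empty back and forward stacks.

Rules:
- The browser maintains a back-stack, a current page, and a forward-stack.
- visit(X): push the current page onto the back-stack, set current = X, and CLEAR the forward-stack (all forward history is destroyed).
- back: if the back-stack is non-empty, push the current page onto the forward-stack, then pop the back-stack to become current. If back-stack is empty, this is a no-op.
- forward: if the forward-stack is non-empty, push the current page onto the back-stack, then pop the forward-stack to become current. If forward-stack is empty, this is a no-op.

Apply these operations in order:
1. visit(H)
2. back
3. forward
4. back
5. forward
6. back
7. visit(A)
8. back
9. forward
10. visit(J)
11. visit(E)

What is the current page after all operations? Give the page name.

After 1 (visit(H)): cur=H back=1 fwd=0
After 2 (back): cur=HOME back=0 fwd=1
After 3 (forward): cur=H back=1 fwd=0
After 4 (back): cur=HOME back=0 fwd=1
After 5 (forward): cur=H back=1 fwd=0
After 6 (back): cur=HOME back=0 fwd=1
After 7 (visit(A)): cur=A back=1 fwd=0
After 8 (back): cur=HOME back=0 fwd=1
After 9 (forward): cur=A back=1 fwd=0
After 10 (visit(J)): cur=J back=2 fwd=0
After 11 (visit(E)): cur=E back=3 fwd=0

Answer: E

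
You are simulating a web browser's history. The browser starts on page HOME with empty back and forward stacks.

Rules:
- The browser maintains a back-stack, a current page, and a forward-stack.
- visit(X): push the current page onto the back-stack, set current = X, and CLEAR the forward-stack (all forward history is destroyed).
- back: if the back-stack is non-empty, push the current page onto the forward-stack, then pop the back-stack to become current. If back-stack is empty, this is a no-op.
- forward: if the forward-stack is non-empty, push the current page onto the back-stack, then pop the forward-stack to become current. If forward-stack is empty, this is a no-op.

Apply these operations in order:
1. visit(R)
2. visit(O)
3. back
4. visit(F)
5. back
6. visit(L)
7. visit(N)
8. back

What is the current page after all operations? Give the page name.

Answer: L

Derivation:
After 1 (visit(R)): cur=R back=1 fwd=0
After 2 (visit(O)): cur=O back=2 fwd=0
After 3 (back): cur=R back=1 fwd=1
After 4 (visit(F)): cur=F back=2 fwd=0
After 5 (back): cur=R back=1 fwd=1
After 6 (visit(L)): cur=L back=2 fwd=0
After 7 (visit(N)): cur=N back=3 fwd=0
After 8 (back): cur=L back=2 fwd=1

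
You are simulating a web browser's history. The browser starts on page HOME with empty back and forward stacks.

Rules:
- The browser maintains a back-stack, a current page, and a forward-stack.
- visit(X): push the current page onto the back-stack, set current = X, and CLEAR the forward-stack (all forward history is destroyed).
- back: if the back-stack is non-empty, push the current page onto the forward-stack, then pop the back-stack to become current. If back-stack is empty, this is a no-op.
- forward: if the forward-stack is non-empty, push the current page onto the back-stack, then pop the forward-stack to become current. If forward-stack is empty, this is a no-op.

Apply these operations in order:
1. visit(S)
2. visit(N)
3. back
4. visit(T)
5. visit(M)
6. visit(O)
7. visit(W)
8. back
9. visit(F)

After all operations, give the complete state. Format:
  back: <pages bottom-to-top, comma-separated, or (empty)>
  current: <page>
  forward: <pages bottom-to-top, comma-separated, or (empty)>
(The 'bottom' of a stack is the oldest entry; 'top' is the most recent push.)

After 1 (visit(S)): cur=S back=1 fwd=0
After 2 (visit(N)): cur=N back=2 fwd=0
After 3 (back): cur=S back=1 fwd=1
After 4 (visit(T)): cur=T back=2 fwd=0
After 5 (visit(M)): cur=M back=3 fwd=0
After 6 (visit(O)): cur=O back=4 fwd=0
After 7 (visit(W)): cur=W back=5 fwd=0
After 8 (back): cur=O back=4 fwd=1
After 9 (visit(F)): cur=F back=5 fwd=0

Answer: back: HOME,S,T,M,O
current: F
forward: (empty)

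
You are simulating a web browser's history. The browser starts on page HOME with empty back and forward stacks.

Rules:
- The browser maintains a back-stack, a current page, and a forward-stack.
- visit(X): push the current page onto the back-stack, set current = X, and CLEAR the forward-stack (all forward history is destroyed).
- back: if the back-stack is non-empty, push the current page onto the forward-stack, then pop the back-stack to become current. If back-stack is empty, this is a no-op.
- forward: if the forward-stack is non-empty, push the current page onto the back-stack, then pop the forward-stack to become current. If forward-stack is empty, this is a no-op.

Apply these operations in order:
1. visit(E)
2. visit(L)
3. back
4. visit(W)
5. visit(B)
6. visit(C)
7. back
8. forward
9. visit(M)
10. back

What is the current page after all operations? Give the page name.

After 1 (visit(E)): cur=E back=1 fwd=0
After 2 (visit(L)): cur=L back=2 fwd=0
After 3 (back): cur=E back=1 fwd=1
After 4 (visit(W)): cur=W back=2 fwd=0
After 5 (visit(B)): cur=B back=3 fwd=0
After 6 (visit(C)): cur=C back=4 fwd=0
After 7 (back): cur=B back=3 fwd=1
After 8 (forward): cur=C back=4 fwd=0
After 9 (visit(M)): cur=M back=5 fwd=0
After 10 (back): cur=C back=4 fwd=1

Answer: C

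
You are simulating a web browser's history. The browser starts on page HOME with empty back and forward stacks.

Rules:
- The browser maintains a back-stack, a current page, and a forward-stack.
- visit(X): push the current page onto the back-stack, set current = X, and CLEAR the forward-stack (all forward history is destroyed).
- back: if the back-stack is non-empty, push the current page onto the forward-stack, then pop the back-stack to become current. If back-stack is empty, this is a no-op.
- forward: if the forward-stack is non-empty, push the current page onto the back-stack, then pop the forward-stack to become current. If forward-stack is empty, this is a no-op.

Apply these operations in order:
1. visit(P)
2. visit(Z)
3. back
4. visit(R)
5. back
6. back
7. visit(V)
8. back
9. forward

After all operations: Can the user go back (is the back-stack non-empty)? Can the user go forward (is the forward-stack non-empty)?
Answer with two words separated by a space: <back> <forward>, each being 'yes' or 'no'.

Answer: yes no

Derivation:
After 1 (visit(P)): cur=P back=1 fwd=0
After 2 (visit(Z)): cur=Z back=2 fwd=0
After 3 (back): cur=P back=1 fwd=1
After 4 (visit(R)): cur=R back=2 fwd=0
After 5 (back): cur=P back=1 fwd=1
After 6 (back): cur=HOME back=0 fwd=2
After 7 (visit(V)): cur=V back=1 fwd=0
After 8 (back): cur=HOME back=0 fwd=1
After 9 (forward): cur=V back=1 fwd=0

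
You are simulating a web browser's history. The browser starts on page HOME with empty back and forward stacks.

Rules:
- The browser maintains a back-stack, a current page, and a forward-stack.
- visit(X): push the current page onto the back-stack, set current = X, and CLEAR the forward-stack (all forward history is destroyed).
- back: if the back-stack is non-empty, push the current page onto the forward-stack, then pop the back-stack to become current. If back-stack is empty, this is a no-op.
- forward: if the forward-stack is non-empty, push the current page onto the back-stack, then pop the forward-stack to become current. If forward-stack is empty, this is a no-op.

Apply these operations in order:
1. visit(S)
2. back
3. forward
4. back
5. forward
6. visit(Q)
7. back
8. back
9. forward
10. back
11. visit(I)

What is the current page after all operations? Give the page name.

Answer: I

Derivation:
After 1 (visit(S)): cur=S back=1 fwd=0
After 2 (back): cur=HOME back=0 fwd=1
After 3 (forward): cur=S back=1 fwd=0
After 4 (back): cur=HOME back=0 fwd=1
After 5 (forward): cur=S back=1 fwd=0
After 6 (visit(Q)): cur=Q back=2 fwd=0
After 7 (back): cur=S back=1 fwd=1
After 8 (back): cur=HOME back=0 fwd=2
After 9 (forward): cur=S back=1 fwd=1
After 10 (back): cur=HOME back=0 fwd=2
After 11 (visit(I)): cur=I back=1 fwd=0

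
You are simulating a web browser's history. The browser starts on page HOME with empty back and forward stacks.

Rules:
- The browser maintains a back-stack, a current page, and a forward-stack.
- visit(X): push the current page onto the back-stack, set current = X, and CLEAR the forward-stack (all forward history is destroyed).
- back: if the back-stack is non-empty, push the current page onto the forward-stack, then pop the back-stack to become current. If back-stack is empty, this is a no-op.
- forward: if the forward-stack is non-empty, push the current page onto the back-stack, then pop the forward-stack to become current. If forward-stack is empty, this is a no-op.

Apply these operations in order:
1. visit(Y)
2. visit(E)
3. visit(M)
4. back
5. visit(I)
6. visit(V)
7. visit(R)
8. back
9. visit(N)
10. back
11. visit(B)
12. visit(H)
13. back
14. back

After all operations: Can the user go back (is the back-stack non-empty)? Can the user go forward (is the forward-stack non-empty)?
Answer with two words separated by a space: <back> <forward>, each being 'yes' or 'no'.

Answer: yes yes

Derivation:
After 1 (visit(Y)): cur=Y back=1 fwd=0
After 2 (visit(E)): cur=E back=2 fwd=0
After 3 (visit(M)): cur=M back=3 fwd=0
After 4 (back): cur=E back=2 fwd=1
After 5 (visit(I)): cur=I back=3 fwd=0
After 6 (visit(V)): cur=V back=4 fwd=0
After 7 (visit(R)): cur=R back=5 fwd=0
After 8 (back): cur=V back=4 fwd=1
After 9 (visit(N)): cur=N back=5 fwd=0
After 10 (back): cur=V back=4 fwd=1
After 11 (visit(B)): cur=B back=5 fwd=0
After 12 (visit(H)): cur=H back=6 fwd=0
After 13 (back): cur=B back=5 fwd=1
After 14 (back): cur=V back=4 fwd=2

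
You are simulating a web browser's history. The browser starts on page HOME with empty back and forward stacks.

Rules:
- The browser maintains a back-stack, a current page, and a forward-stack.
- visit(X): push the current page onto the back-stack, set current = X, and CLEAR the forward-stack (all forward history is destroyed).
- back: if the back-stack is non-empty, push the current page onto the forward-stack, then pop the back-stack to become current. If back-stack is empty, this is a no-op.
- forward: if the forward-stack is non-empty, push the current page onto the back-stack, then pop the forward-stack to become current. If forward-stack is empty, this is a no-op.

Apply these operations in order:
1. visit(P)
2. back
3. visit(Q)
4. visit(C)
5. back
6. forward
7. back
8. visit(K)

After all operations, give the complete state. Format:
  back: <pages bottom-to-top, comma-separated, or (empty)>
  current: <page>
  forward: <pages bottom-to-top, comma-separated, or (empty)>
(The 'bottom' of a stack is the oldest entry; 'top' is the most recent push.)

Answer: back: HOME,Q
current: K
forward: (empty)

Derivation:
After 1 (visit(P)): cur=P back=1 fwd=0
After 2 (back): cur=HOME back=0 fwd=1
After 3 (visit(Q)): cur=Q back=1 fwd=0
After 4 (visit(C)): cur=C back=2 fwd=0
After 5 (back): cur=Q back=1 fwd=1
After 6 (forward): cur=C back=2 fwd=0
After 7 (back): cur=Q back=1 fwd=1
After 8 (visit(K)): cur=K back=2 fwd=0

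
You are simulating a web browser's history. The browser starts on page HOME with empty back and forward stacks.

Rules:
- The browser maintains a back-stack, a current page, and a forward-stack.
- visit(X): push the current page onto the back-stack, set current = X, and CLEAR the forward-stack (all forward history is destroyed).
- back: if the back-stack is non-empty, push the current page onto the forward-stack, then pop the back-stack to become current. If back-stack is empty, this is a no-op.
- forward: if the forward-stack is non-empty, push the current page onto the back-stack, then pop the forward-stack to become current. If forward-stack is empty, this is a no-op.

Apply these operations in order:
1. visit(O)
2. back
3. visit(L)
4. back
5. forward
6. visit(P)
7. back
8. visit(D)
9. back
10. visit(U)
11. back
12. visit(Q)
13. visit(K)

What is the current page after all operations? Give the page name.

Answer: K

Derivation:
After 1 (visit(O)): cur=O back=1 fwd=0
After 2 (back): cur=HOME back=0 fwd=1
After 3 (visit(L)): cur=L back=1 fwd=0
After 4 (back): cur=HOME back=0 fwd=1
After 5 (forward): cur=L back=1 fwd=0
After 6 (visit(P)): cur=P back=2 fwd=0
After 7 (back): cur=L back=1 fwd=1
After 8 (visit(D)): cur=D back=2 fwd=0
After 9 (back): cur=L back=1 fwd=1
After 10 (visit(U)): cur=U back=2 fwd=0
After 11 (back): cur=L back=1 fwd=1
After 12 (visit(Q)): cur=Q back=2 fwd=0
After 13 (visit(K)): cur=K back=3 fwd=0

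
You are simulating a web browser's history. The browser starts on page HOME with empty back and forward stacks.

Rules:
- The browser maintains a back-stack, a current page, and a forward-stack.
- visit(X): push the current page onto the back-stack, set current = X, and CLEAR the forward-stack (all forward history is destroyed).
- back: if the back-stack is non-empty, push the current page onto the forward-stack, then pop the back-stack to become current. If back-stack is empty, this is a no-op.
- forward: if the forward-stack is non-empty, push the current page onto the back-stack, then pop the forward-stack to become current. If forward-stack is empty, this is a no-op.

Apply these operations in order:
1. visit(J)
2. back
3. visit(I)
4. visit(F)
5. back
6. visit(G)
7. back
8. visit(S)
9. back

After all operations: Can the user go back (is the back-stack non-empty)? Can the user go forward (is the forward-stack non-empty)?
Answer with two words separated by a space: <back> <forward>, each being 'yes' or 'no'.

Answer: yes yes

Derivation:
After 1 (visit(J)): cur=J back=1 fwd=0
After 2 (back): cur=HOME back=0 fwd=1
After 3 (visit(I)): cur=I back=1 fwd=0
After 4 (visit(F)): cur=F back=2 fwd=0
After 5 (back): cur=I back=1 fwd=1
After 6 (visit(G)): cur=G back=2 fwd=0
After 7 (back): cur=I back=1 fwd=1
After 8 (visit(S)): cur=S back=2 fwd=0
After 9 (back): cur=I back=1 fwd=1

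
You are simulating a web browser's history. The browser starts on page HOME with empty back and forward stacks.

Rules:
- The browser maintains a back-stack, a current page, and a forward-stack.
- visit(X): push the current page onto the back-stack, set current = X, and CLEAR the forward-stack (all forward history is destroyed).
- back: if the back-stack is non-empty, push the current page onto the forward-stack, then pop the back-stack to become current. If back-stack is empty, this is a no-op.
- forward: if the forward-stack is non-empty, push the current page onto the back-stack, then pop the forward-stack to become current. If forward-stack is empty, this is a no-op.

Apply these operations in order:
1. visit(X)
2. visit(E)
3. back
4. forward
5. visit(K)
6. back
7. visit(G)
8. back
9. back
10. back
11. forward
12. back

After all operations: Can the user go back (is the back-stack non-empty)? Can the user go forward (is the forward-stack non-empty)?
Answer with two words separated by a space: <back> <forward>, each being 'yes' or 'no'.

After 1 (visit(X)): cur=X back=1 fwd=0
After 2 (visit(E)): cur=E back=2 fwd=0
After 3 (back): cur=X back=1 fwd=1
After 4 (forward): cur=E back=2 fwd=0
After 5 (visit(K)): cur=K back=3 fwd=0
After 6 (back): cur=E back=2 fwd=1
After 7 (visit(G)): cur=G back=3 fwd=0
After 8 (back): cur=E back=2 fwd=1
After 9 (back): cur=X back=1 fwd=2
After 10 (back): cur=HOME back=0 fwd=3
After 11 (forward): cur=X back=1 fwd=2
After 12 (back): cur=HOME back=0 fwd=3

Answer: no yes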